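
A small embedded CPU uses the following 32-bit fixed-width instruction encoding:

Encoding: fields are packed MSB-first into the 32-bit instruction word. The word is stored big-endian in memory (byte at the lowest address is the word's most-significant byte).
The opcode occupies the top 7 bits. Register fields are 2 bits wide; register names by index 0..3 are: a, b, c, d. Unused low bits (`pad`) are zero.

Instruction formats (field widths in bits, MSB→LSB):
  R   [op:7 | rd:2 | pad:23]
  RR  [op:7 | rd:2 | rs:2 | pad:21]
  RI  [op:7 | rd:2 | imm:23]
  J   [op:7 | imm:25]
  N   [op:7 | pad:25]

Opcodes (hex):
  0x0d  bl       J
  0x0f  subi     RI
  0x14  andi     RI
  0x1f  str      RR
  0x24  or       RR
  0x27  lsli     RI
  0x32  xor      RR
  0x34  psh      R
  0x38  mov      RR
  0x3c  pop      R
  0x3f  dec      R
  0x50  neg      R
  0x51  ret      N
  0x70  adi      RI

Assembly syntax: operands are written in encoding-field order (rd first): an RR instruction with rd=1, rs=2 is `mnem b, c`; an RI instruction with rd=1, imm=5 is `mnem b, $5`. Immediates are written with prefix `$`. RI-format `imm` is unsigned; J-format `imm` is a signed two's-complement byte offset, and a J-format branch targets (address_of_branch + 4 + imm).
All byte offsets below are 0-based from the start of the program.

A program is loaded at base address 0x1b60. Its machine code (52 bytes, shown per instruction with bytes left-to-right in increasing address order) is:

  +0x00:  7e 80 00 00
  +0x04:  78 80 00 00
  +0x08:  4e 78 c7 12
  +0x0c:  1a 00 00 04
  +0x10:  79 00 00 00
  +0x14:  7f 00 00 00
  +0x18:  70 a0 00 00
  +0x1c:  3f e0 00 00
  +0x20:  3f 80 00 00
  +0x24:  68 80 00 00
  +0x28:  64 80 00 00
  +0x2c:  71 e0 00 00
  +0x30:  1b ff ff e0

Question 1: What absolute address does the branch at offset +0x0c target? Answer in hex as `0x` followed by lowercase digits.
0x1b74

off 0x0c: read 1a 00 00 04 as big → 0x1a000004
  opcode bits[31:25]=0xd: bl/J
  imm@[24:0]=0x4 ⇒ $4
  target = base 0x1b60 + off 0x0c + 4 + imm 4 = 0x1b74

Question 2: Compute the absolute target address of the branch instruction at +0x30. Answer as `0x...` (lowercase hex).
[30] 1b ff ff e0 → 0x1bffffe0
  top 7b → 0xd → bl [J]
  imm: (w>>0)&0x1ffffff=0x1ffffe0 (s25→-32) → $-32
  target = base 0x1b60 + off 0x30 + 4 + imm -32 = 0x1b74

0x1b74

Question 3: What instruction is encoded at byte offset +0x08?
lsli a, $7915282

[08] 4e 78 c7 12 → 0x4e78c712
  opcode bits[31:25]=0x27: lsli/RI
  rd@[24:23]=0x0 ⇒ a
  imm@[22:0]=0x78c712 ⇒ $7915282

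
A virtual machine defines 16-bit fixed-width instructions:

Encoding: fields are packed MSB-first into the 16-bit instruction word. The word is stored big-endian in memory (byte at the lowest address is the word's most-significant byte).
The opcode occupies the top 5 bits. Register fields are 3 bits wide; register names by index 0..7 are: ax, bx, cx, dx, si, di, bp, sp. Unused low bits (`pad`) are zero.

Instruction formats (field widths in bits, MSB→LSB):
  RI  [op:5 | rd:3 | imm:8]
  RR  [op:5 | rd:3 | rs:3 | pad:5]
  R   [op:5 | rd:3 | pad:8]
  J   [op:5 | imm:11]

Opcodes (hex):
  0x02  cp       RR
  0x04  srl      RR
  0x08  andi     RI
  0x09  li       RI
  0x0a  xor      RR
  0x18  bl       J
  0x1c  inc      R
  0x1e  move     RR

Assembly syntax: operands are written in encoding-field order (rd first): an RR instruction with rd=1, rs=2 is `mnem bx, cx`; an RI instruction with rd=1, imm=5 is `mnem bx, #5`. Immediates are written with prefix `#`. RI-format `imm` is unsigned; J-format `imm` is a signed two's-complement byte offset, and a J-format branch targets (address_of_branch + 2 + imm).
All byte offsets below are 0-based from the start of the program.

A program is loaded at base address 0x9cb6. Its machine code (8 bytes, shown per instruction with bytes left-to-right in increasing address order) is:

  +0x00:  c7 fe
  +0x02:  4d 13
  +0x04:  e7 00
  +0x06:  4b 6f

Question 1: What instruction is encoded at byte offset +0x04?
inc sp

@+04  big-endian(e7 00) = 0xe700
  opcode bits[15:11]=0x1c: inc/R
  [10:8] rd=7 = sp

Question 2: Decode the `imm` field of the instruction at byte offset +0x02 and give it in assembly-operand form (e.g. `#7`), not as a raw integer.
#19

off 0x02: read 4d 13 as big → 0x4d13
  top 5b → 0x9 → li [RI]
  [10:8] rd=5 = di
  [7:0] imm=19 = #19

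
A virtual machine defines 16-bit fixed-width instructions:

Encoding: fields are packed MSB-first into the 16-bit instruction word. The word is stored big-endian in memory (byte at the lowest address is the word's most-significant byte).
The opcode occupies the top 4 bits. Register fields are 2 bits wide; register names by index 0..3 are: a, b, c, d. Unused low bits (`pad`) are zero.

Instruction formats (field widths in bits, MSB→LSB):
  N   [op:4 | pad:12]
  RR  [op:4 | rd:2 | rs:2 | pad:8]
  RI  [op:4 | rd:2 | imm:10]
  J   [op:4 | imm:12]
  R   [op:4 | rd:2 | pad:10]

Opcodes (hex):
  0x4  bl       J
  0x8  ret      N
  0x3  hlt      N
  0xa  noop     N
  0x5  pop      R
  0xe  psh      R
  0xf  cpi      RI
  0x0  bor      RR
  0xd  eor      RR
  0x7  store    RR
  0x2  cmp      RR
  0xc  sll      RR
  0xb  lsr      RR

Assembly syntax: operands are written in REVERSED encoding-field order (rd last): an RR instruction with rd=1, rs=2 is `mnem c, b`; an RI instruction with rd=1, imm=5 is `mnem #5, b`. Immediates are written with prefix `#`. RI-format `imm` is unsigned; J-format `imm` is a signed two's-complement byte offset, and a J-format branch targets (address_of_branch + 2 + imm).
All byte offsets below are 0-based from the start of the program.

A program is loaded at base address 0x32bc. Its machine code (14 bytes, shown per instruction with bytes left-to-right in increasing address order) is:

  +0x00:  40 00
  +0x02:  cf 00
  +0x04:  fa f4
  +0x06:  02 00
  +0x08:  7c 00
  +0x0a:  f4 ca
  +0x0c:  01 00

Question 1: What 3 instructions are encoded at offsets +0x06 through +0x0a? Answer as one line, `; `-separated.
bor c, a; store a, d; cpi #202, b

[06] 02 00 → 0x0200
  op=0x0200>>12=0x0 ⇒ bor (RR)
  rd: (w>>10)&0x3=0x0 → a
  rs: (w>>8)&0x3=0x2 → c
[08] 7c 00 → 0x7c00
  op=0x7c00>>12=0x7 ⇒ store (RR)
  rd: (w>>10)&0x3=0x3 → d
  rs: (w>>8)&0x3=0x0 → a
[0a] f4 ca → 0xf4ca
  op=0xf4ca>>12=0xf ⇒ cpi (RI)
  rd: (w>>10)&0x3=0x1 → b
  imm: (w>>0)&0x3ff=0xca → #202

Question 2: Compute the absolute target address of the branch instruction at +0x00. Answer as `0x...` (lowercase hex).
[00] 40 00 → 0x4000
  opcode bits[15:12]=0x4: bl/J
  imm: (w>>0)&0xfff=0x0 → #0
  target = base 0x32bc + off 0x00 + 2 + imm 0 = 0x32be

0x32be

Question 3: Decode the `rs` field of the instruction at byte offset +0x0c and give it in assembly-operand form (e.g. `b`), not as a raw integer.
+0x0c: 01 00 ⇒ word 0x0100 (big)
  top 4b → 0x0 → bor [RR]
  rd@[11:10]=0x0 ⇒ a
  rs@[9:8]=0x1 ⇒ b

b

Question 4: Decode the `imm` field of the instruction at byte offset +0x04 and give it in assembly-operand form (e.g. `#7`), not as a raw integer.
+0x04: fa f4 ⇒ word 0xfaf4 (big)
  top 4b → 0xf → cpi [RI]
  rd: (w>>10)&0x3=0x2 → c
  imm: (w>>0)&0x3ff=0x2f4 → #756

#756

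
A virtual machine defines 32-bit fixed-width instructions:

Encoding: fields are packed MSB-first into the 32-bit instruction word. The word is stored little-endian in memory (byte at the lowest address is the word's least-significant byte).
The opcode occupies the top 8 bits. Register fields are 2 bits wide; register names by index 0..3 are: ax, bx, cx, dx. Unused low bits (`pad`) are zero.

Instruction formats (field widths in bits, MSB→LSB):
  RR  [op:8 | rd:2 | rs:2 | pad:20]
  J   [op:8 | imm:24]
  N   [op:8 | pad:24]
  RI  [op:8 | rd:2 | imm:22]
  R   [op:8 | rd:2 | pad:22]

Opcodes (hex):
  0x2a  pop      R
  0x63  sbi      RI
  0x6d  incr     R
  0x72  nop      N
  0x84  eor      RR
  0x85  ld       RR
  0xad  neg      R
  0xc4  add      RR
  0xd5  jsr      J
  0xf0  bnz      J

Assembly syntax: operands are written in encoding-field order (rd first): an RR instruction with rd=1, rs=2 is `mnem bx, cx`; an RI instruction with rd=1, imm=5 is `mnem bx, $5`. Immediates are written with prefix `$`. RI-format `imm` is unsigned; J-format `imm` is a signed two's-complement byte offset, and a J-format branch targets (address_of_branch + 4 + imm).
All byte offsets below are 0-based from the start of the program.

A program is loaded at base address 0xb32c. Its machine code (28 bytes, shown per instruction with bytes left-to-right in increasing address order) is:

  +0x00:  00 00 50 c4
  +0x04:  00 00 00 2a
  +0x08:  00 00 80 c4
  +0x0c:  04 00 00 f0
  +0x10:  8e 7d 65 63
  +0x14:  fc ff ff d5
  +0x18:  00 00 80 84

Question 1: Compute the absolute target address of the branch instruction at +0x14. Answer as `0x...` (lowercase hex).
0xb340

+0x14: fc ff ff d5 ⇒ word 0xd5fffffc (little)
  opcode bits[31:24]=0xd5: jsr/J
  [23:0] imm=16777212 (s24→-4) = $-4
  target = base 0xb32c + off 0x14 + 4 + imm -4 = 0xb340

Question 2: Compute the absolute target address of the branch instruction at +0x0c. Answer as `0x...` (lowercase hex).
0xb340

+0x0c: 04 00 00 f0 ⇒ word 0xf0000004 (little)
  opcode bits[31:24]=0xf0: bnz/J
  [23:0] imm=4 = $4
  target = base 0xb32c + off 0x0c + 4 + imm 4 = 0xb340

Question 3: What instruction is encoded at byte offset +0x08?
add cx, ax

+0x08: 00 00 80 c4 ⇒ word 0xc4800000 (little)
  op=0xc4800000>>24=0xc4 ⇒ add (RR)
  [23:22] rd=2 = cx
  [21:20] rs=0 = ax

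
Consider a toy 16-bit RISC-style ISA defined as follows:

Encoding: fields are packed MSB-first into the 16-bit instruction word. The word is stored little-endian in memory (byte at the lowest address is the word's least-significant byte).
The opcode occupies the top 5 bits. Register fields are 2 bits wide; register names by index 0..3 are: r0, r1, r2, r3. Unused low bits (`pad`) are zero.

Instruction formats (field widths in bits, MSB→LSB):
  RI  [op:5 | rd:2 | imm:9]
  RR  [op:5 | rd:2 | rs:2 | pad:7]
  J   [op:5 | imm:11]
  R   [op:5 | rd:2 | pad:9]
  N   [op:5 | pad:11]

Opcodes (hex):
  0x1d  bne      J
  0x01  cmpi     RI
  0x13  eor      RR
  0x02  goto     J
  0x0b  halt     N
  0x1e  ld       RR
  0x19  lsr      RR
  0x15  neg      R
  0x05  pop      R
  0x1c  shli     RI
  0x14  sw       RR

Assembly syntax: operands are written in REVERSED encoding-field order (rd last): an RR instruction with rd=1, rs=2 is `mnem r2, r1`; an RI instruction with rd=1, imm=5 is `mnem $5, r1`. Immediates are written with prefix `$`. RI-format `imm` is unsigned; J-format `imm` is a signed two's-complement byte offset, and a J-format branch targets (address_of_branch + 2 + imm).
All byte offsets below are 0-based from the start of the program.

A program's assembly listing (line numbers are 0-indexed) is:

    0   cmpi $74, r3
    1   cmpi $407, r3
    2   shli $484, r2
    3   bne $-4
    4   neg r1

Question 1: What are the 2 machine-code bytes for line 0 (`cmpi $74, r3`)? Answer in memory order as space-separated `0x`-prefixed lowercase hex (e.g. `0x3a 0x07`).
line 0 (cmpi): pack op=0x1:5|rd=3:2|imm=74:9 = 0x0e4a; little→ 4a 0e

0x4a 0x0e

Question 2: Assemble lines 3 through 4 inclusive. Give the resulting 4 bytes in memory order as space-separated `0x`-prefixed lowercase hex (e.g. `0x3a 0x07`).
0xfc 0xef 0x00 0xaa

L3: bne op=0x1d:5|imm=-4:11 ⇒ 0xeffc ⇒ little fc ef
L4: neg op=0x15:5|rd=1:2|pad=0:9 ⇒ 0xaa00 ⇒ little 00 aa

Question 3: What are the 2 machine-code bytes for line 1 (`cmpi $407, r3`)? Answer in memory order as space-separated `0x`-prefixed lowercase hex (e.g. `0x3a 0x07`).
0x97 0x0f

line 1 (cmpi): pack op=0x1:5|rd=3:2|imm=407:9 = 0x0f97; little→ 97 0f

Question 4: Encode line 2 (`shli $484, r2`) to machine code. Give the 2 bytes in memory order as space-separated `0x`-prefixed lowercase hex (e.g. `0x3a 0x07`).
0xe4 0xe5

line 2 (shli): pack op=0x1c:5|rd=2:2|imm=484:9 = 0xe5e4; little→ e4 e5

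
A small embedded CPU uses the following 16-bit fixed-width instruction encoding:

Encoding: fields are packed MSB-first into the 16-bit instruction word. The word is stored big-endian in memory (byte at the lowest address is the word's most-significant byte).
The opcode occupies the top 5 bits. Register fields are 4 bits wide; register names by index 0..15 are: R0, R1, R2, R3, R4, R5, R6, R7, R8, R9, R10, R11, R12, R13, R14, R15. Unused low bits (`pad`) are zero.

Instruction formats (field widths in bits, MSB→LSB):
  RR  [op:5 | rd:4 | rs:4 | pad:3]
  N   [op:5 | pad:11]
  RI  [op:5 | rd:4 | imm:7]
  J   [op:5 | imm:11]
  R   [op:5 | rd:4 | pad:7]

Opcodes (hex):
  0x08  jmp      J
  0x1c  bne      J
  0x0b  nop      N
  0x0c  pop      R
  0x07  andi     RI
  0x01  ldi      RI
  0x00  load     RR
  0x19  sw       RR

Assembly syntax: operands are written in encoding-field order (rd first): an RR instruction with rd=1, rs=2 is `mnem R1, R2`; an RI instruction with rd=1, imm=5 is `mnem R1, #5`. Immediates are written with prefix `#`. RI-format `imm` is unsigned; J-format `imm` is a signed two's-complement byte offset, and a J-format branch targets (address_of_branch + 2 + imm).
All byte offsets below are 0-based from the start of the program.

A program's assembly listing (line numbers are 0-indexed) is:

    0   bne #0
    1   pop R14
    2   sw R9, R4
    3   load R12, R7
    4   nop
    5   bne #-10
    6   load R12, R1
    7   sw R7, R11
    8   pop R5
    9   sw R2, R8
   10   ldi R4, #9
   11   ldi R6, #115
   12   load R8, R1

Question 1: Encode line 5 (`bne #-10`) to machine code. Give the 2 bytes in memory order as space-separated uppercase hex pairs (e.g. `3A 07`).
5. bne fields op=0x1c:5|imm=-10:11 → word e7f6h → e7 f6

E7 F6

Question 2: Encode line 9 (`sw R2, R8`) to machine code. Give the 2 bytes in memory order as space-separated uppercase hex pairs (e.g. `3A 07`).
C9 40

9. sw fields op=0x19:5|rd=2:4|rs=8:4|pad=0:3 → word c940h → c9 40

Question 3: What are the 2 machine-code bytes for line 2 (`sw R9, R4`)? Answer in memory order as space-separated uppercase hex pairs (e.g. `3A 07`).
L2: sw op=0x19:5|rd=9:4|rs=4:4|pad=0:3 ⇒ 0xcca0 ⇒ big cc a0

CC A0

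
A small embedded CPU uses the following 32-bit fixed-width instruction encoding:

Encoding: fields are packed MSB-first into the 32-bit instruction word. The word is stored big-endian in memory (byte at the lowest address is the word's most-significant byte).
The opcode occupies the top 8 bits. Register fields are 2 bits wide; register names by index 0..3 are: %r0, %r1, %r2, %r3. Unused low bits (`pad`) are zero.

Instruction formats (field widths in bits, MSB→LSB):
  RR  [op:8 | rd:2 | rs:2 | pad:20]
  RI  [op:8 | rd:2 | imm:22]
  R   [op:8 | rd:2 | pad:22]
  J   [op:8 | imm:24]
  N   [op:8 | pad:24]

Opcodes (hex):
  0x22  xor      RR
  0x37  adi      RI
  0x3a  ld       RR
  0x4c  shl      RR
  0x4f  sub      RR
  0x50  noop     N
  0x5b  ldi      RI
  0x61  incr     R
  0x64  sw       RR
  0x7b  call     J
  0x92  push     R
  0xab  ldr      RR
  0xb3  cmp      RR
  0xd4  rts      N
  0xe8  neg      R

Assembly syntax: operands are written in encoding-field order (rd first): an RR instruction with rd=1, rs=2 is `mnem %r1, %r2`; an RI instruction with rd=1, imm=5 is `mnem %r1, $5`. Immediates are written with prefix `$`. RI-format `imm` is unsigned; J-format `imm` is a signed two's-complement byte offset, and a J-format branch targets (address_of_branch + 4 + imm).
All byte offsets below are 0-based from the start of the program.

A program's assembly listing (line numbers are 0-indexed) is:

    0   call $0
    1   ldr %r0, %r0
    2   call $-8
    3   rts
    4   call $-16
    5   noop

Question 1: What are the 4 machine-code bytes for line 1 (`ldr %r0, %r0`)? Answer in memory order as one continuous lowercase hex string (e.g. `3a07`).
L1: ldr op=0xab:8|rd=0:2|rs=0:2|pad=0:20 ⇒ 0xab000000 ⇒ big ab 00 00 00

ab000000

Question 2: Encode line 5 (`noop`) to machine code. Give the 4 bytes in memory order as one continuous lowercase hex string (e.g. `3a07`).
50000000

5. noop fields op=0x50:8|pad=0:24 → word 50000000h → 50 00 00 00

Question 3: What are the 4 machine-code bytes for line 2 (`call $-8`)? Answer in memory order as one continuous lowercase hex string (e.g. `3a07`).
line 2 (call): pack op=0x7b:8|imm=-8:24 = 0x7bfffff8; big→ 7b ff ff f8

7bfffff8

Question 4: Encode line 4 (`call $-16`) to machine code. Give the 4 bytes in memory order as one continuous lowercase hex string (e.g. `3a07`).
7bfffff0

line 4 (call): pack op=0x7b:8|imm=-16:24 = 0x7bfffff0; big→ 7b ff ff f0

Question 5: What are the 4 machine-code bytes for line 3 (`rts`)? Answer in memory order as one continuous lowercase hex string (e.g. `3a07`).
d4000000

L3: rts op=0xd4:8|pad=0:24 ⇒ 0xd4000000 ⇒ big d4 00 00 00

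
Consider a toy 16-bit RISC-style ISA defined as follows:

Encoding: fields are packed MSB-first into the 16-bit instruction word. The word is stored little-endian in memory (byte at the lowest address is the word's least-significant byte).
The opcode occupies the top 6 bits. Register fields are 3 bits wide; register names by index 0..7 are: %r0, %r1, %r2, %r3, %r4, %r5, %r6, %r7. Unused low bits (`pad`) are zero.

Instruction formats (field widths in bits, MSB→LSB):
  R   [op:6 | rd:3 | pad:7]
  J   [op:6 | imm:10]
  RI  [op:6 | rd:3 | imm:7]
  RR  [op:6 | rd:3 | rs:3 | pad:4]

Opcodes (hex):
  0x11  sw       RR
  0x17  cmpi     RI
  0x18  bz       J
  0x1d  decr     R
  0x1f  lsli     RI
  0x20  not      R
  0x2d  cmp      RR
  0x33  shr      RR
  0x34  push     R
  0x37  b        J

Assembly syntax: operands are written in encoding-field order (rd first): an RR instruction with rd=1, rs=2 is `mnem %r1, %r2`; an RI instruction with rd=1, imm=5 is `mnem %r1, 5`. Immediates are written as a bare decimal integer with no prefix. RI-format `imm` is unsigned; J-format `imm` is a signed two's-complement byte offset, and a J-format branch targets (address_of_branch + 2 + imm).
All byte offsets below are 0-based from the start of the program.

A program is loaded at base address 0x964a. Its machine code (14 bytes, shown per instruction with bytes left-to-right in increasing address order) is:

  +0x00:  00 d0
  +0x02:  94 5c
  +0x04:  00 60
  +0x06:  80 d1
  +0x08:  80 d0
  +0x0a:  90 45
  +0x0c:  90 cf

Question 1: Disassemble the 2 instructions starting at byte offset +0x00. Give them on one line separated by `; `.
[00] 00 d0 → 0xd000
  top 6b → 0x34 → push [R]
  [9:7] rd=0 = %r0
[02] 94 5c → 0x5c94
  top 6b → 0x17 → cmpi [RI]
  [9:7] rd=1 = %r1
  [6:0] imm=20 = 20

push %r0; cmpi %r1, 20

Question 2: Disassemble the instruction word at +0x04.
bz 0

+0x04: 00 60 ⇒ word 0x6000 (little)
  opcode bits[15:10]=0x18: bz/J
  [9:0] imm=0 = 0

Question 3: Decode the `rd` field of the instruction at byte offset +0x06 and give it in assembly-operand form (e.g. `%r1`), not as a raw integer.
%r3

+0x06: 80 d1 ⇒ word 0xd180 (little)
  opcode bits[15:10]=0x34: push/R
  rd@[9:7]=0x3 ⇒ %r3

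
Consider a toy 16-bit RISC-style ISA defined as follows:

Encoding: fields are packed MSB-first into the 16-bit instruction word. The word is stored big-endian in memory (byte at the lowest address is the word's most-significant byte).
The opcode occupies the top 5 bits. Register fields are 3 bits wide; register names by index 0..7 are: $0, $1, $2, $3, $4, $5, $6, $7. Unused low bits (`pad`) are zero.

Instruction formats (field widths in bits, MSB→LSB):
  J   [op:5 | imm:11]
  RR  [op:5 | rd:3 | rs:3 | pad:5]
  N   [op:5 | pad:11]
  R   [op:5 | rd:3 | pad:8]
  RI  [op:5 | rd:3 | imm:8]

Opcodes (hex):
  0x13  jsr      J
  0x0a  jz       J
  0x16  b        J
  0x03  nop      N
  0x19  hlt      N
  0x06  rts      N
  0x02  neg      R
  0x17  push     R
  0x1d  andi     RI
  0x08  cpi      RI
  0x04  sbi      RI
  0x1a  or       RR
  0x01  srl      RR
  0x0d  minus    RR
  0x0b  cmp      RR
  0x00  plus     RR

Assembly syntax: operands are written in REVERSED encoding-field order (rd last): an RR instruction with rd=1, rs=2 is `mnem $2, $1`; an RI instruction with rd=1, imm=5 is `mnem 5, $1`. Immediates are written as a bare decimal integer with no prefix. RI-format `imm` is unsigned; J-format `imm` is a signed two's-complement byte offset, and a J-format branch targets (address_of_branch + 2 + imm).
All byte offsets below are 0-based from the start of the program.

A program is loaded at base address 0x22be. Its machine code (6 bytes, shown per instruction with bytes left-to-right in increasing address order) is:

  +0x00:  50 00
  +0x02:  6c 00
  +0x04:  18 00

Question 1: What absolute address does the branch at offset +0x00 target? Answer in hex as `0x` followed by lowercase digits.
0x22c0

[00] 50 00 → 0x5000
  top 5b → 0xa → jz [J]
  imm: (w>>0)&0x7ff=0x0 → 0
  target = base 0x22be + off 0x00 + 2 + imm 0 = 0x22c0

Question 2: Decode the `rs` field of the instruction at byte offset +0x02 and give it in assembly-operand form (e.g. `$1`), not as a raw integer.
$0

+0x02: 6c 00 ⇒ word 0x6c00 (big)
  top 5b → 0xd → minus [RR]
  [10:8] rd=4 = $4
  [7:5] rs=0 = $0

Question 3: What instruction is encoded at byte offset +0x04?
[04] 18 00 → 0x1800
  op=0x1800>>11=0x3 ⇒ nop (N)

nop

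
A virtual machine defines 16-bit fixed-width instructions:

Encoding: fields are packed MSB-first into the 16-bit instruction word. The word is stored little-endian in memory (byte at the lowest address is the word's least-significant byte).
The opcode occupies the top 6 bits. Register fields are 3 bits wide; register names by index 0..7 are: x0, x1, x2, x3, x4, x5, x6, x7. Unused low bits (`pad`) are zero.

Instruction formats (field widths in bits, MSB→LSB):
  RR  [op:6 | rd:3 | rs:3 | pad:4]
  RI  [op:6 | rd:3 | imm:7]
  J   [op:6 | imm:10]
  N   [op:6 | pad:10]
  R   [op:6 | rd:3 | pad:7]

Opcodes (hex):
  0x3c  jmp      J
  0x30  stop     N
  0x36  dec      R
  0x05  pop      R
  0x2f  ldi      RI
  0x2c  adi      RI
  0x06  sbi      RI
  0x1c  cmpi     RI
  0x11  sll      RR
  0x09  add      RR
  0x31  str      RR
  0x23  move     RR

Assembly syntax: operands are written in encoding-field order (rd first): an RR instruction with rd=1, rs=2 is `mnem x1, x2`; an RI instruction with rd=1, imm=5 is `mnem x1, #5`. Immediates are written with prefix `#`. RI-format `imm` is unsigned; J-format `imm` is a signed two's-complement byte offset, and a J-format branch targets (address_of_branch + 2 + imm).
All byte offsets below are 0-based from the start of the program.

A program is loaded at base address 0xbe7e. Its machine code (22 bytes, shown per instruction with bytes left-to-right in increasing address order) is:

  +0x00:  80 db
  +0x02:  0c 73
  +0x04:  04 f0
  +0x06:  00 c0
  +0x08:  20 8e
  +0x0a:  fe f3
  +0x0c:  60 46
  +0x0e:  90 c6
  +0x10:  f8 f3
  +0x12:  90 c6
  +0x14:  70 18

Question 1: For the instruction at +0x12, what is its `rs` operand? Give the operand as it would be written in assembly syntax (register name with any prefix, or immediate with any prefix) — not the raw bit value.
x1

off 0x12: read 90 c6 as little → 0xc690
  top 6b → 0x31 → str [RR]
  rd: (w>>7)&0x7=0x5 → x5
  rs: (w>>4)&0x7=0x1 → x1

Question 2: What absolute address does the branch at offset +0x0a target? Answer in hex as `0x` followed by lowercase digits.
0xbe88

+0x0a: fe f3 ⇒ word 0xf3fe (little)
  op=0xf3fe>>10=0x3c ⇒ jmp (J)
  imm@[9:0]=0x3fe (s10→-2) ⇒ #-2
  target = base 0xbe7e + off 0x0a + 2 + imm -2 = 0xbe88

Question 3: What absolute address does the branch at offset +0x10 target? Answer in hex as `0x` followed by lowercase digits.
0xbe88

+0x10: f8 f3 ⇒ word 0xf3f8 (little)
  opcode bits[15:10]=0x3c: jmp/J
  [9:0] imm=1016 (s10→-8) = #-8
  target = base 0xbe7e + off 0x10 + 2 + imm -8 = 0xbe88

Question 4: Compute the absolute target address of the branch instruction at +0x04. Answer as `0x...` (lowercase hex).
0xbe88

@+04  little-endian(04 f0) = 0xf004
  top 6b → 0x3c → jmp [J]
  imm: (w>>0)&0x3ff=0x4 → #4
  target = base 0xbe7e + off 0x04 + 2 + imm 4 = 0xbe88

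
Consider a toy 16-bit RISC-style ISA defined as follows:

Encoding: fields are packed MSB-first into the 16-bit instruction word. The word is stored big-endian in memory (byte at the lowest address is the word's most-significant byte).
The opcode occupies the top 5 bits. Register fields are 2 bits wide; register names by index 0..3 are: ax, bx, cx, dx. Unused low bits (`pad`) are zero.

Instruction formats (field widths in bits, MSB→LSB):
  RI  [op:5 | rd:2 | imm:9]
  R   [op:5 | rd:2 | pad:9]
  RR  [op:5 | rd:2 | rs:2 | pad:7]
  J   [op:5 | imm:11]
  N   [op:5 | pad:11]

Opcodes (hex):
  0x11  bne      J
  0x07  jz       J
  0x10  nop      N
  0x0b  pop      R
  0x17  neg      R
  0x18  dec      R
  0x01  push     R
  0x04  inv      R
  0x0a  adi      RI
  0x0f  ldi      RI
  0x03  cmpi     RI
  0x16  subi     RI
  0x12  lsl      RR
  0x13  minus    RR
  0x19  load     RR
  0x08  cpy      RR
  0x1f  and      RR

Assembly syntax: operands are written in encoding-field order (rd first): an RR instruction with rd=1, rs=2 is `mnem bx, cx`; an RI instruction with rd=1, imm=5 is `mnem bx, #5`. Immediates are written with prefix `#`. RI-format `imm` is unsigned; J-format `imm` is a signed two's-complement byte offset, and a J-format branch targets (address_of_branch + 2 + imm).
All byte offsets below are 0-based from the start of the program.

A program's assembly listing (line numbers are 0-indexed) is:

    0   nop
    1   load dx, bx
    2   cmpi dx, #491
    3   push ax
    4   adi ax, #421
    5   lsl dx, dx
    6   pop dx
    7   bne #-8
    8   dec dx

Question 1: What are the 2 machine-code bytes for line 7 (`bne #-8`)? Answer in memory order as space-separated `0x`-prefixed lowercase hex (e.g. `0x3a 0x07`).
L7: bne op=0x11:5|imm=-8:11 ⇒ 0x8ff8 ⇒ big 8f f8

0x8f 0xf8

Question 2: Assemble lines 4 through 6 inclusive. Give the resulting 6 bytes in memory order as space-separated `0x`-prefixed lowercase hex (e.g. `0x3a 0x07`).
0x51 0xa5 0x97 0x80 0x5e 0x00

4. adi fields op=0xa:5|rd=0:2|imm=421:9 → word 51a5h → 51 a5
5. lsl fields op=0x12:5|rd=3:2|rs=3:2|pad=0:7 → word 9780h → 97 80
6. pop fields op=0xb:5|rd=3:2|pad=0:9 → word 5e00h → 5e 00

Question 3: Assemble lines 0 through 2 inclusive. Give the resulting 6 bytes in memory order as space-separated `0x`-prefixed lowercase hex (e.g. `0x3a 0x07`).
L0: nop op=0x10:5|pad=0:11 ⇒ 0x8000 ⇒ big 80 00
L1: load op=0x19:5|rd=3:2|rs=1:2|pad=0:7 ⇒ 0xce80 ⇒ big ce 80
L2: cmpi op=0x3:5|rd=3:2|imm=491:9 ⇒ 0x1feb ⇒ big 1f eb

0x80 0x00 0xce 0x80 0x1f 0xeb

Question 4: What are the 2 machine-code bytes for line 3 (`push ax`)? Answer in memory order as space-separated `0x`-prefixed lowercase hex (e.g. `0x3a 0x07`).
0x08 0x00

L3: push op=0x1:5|rd=0:2|pad=0:9 ⇒ 0x0800 ⇒ big 08 00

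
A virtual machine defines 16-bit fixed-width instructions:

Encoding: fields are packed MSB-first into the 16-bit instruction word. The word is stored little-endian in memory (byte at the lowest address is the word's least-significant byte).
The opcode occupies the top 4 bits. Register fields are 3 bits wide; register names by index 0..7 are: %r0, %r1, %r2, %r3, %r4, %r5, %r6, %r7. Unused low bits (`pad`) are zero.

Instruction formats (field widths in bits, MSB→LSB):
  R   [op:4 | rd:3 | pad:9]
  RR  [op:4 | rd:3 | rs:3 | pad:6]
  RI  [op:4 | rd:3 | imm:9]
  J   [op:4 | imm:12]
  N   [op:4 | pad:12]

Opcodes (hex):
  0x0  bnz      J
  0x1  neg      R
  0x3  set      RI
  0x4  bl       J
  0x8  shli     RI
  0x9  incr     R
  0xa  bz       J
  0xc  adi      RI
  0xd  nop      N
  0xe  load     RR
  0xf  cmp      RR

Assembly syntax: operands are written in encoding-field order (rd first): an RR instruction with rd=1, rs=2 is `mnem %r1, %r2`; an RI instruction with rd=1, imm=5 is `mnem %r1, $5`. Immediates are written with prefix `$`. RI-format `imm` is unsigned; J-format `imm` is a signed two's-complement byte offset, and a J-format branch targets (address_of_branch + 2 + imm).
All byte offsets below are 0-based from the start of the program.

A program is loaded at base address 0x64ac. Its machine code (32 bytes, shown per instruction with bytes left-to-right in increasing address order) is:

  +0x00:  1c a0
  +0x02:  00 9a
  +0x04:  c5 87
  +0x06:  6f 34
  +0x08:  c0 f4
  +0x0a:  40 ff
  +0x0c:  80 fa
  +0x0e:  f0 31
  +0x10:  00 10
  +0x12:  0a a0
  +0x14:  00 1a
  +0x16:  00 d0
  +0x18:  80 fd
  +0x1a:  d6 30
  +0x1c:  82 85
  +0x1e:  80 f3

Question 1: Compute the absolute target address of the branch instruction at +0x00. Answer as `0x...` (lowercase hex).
[00] 1c a0 → 0xa01c
  top 4b → 0xa → bz [J]
  imm@[11:0]=0x1c ⇒ $28
  target = base 0x64ac + off 0x00 + 2 + imm 28 = 0x64ca

0x64ca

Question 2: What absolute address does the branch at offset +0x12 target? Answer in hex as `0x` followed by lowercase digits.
0x64ca

off 0x12: read 0a a0 as little → 0xa00a
  top 4b → 0xa → bz [J]
  imm: (w>>0)&0xfff=0xa → $10
  target = base 0x64ac + off 0x12 + 2 + imm 10 = 0x64ca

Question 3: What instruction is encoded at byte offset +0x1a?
set %r0, $214

off 0x1a: read d6 30 as little → 0x30d6
  top 4b → 0x3 → set [RI]
  rd@[11:9]=0x0 ⇒ %r0
  imm@[8:0]=0xd6 ⇒ $214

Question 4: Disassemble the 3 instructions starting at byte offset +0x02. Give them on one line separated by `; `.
incr %r5; shli %r3, $453; set %r2, $111

@+02  little-endian(00 9a) = 0x9a00
  top 4b → 0x9 → incr [R]
  rd: (w>>9)&0x7=0x5 → %r5
@+04  little-endian(c5 87) = 0x87c5
  top 4b → 0x8 → shli [RI]
  rd: (w>>9)&0x7=0x3 → %r3
  imm: (w>>0)&0x1ff=0x1c5 → $453
@+06  little-endian(6f 34) = 0x346f
  top 4b → 0x3 → set [RI]
  rd: (w>>9)&0x7=0x2 → %r2
  imm: (w>>0)&0x1ff=0x6f → $111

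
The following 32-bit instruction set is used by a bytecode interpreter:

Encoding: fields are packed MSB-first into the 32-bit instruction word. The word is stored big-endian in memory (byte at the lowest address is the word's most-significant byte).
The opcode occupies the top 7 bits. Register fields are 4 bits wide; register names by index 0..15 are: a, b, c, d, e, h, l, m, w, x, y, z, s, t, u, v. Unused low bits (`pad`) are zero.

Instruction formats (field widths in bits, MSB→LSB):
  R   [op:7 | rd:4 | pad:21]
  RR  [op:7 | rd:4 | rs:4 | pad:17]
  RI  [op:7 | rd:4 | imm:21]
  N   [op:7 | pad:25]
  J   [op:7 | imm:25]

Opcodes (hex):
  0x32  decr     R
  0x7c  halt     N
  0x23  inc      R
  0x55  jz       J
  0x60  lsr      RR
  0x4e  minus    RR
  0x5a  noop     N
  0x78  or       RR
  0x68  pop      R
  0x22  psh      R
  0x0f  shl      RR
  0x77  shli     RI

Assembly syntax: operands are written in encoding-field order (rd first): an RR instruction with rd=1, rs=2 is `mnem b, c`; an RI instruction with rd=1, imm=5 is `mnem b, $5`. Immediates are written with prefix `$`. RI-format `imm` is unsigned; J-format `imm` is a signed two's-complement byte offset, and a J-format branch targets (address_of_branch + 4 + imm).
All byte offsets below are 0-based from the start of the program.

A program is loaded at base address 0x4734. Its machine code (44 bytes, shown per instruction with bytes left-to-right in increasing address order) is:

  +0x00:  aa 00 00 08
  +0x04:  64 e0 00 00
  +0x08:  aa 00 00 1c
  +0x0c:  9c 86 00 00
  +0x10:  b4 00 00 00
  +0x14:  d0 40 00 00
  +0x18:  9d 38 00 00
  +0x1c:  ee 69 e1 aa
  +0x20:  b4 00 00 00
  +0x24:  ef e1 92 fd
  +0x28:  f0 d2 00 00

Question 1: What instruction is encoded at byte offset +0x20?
+0x20: b4 00 00 00 ⇒ word 0xb4000000 (big)
  top 7b → 0x5a → noop [N]

noop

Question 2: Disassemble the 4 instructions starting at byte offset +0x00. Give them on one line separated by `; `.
jz $8; decr m; jz $28; minus e, d

@+00  big-endian(aa 00 00 08) = 0xaa000008
  top 7b → 0x55 → jz [J]
  [24:0] imm=8 = $8
@+04  big-endian(64 e0 00 00) = 0x64e00000
  top 7b → 0x32 → decr [R]
  [24:21] rd=7 = m
@+08  big-endian(aa 00 00 1c) = 0xaa00001c
  top 7b → 0x55 → jz [J]
  [24:0] imm=28 = $28
@+0c  big-endian(9c 86 00 00) = 0x9c860000
  top 7b → 0x4e → minus [RR]
  [24:21] rd=4 = e
  [20:17] rs=3 = d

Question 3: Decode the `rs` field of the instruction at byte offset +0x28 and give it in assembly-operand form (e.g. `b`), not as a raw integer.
x

off 0x28: read f0 d2 00 00 as big → 0xf0d20000
  op=0xf0d20000>>25=0x78 ⇒ or (RR)
  [24:21] rd=6 = l
  [20:17] rs=9 = x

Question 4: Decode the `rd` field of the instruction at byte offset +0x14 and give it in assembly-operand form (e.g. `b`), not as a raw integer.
c

@+14  big-endian(d0 40 00 00) = 0xd0400000
  top 7b → 0x68 → pop [R]
  rd@[24:21]=0x2 ⇒ c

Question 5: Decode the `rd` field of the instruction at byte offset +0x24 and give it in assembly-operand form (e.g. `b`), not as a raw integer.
[24] ef e1 92 fd → 0xefe192fd
  top 7b → 0x77 → shli [RI]
  rd: (w>>21)&0xf=0xf → v
  imm: (w>>0)&0x1fffff=0x192fd → $103165

v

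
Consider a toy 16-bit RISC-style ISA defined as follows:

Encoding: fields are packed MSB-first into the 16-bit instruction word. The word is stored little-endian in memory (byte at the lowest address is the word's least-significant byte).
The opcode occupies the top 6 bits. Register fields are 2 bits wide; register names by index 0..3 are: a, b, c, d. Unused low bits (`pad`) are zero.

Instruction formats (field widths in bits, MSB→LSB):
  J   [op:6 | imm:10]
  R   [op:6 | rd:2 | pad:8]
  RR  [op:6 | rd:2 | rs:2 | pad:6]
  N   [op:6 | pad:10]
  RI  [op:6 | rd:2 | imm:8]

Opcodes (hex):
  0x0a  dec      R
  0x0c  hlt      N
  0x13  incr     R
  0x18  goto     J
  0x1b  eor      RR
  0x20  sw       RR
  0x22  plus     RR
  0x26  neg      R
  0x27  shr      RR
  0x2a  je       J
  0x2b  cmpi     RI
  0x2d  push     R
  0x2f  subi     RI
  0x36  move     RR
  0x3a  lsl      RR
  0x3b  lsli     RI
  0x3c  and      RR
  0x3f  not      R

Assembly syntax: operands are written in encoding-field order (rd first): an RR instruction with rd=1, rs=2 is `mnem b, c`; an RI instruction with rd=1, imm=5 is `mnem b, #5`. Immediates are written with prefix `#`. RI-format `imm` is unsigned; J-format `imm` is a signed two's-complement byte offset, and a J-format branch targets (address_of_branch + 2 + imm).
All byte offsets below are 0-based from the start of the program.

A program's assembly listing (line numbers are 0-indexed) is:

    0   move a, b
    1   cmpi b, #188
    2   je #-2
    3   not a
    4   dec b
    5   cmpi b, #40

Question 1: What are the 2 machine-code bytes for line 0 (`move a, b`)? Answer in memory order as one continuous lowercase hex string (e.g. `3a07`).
0. move fields op=0x36:6|rd=0:2|rs=1:2|pad=0:6 → word d840h → 40 d8

40d8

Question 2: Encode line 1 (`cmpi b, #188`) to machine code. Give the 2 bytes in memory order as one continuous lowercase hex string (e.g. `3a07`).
bcad

1. cmpi fields op=0x2b:6|rd=1:2|imm=188:8 → word adbch → bc ad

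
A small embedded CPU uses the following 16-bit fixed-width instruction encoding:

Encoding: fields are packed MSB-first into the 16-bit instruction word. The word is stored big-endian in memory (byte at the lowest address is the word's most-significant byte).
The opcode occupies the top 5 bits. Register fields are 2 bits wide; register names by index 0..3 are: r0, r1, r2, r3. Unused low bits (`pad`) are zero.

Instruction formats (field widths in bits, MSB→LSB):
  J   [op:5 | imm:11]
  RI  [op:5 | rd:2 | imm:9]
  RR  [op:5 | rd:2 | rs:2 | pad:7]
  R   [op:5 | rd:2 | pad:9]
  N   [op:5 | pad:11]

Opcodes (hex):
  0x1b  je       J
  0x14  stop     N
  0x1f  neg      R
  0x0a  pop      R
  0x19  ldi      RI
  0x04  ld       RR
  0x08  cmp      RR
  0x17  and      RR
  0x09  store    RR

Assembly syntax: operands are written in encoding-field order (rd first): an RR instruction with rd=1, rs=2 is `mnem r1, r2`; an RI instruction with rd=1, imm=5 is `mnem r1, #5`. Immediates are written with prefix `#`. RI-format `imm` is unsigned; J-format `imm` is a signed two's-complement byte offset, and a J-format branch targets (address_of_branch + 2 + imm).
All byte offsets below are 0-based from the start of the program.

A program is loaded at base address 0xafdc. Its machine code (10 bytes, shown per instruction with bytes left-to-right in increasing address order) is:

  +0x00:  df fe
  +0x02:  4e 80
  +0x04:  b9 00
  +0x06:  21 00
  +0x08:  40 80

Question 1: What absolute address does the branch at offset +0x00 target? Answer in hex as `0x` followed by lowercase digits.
off 0x00: read df fe as big → 0xdffe
  op=0xdffe>>11=0x1b ⇒ je (J)
  imm@[10:0]=0x7fe (s11→-2) ⇒ #-2
  target = base 0xafdc + off 0x00 + 2 + imm -2 = 0xafdc

0xafdc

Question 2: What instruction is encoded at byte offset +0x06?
ld r0, r2

+0x06: 21 00 ⇒ word 0x2100 (big)
  opcode bits[15:11]=0x4: ld/RR
  rd@[10:9]=0x0 ⇒ r0
  rs@[8:7]=0x2 ⇒ r2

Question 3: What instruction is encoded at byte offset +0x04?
and r0, r2

off 0x04: read b9 00 as big → 0xb900
  top 5b → 0x17 → and [RR]
  rd: (w>>9)&0x3=0x0 → r0
  rs: (w>>7)&0x3=0x2 → r2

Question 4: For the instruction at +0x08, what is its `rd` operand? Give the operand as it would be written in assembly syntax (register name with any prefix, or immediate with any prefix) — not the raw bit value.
r0

+0x08: 40 80 ⇒ word 0x4080 (big)
  op=0x4080>>11=0x8 ⇒ cmp (RR)
  rd: (w>>9)&0x3=0x0 → r0
  rs: (w>>7)&0x3=0x1 → r1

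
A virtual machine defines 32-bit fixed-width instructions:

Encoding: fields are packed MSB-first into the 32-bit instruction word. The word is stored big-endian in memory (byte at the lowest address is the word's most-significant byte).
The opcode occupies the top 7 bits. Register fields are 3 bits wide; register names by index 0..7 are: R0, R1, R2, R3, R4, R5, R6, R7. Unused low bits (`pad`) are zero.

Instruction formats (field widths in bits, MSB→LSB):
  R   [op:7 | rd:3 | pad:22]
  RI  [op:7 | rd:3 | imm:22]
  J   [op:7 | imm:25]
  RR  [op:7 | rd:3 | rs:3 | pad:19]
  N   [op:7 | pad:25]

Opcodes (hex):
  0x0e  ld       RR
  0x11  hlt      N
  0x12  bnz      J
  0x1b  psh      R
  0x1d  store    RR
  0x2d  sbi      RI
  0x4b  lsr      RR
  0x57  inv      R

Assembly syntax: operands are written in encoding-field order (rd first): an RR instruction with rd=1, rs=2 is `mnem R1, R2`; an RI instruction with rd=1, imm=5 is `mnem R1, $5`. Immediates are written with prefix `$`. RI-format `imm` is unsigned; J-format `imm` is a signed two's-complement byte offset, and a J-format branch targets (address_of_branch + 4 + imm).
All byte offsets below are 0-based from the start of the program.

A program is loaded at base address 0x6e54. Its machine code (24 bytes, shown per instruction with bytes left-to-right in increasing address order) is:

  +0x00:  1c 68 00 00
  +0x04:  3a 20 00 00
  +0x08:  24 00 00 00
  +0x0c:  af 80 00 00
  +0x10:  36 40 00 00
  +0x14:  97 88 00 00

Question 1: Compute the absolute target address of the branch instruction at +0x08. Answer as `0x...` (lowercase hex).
+0x08: 24 00 00 00 ⇒ word 0x24000000 (big)
  top 7b → 0x12 → bnz [J]
  [24:0] imm=0 = $0
  target = base 0x6e54 + off 0x08 + 4 + imm 0 = 0x6e60

0x6e60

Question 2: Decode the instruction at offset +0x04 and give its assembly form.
@+04  big-endian(3a 20 00 00) = 0x3a200000
  opcode bits[31:25]=0x1d: store/RR
  rd@[24:22]=0x0 ⇒ R0
  rs@[21:19]=0x4 ⇒ R4

store R0, R4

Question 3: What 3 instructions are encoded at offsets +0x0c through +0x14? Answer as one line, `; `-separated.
inv R6; psh R1; lsr R6, R1

+0x0c: af 80 00 00 ⇒ word 0xaf800000 (big)
  top 7b → 0x57 → inv [R]
  rd: (w>>22)&0x7=0x6 → R6
+0x10: 36 40 00 00 ⇒ word 0x36400000 (big)
  top 7b → 0x1b → psh [R]
  rd: (w>>22)&0x7=0x1 → R1
+0x14: 97 88 00 00 ⇒ word 0x97880000 (big)
  top 7b → 0x4b → lsr [RR]
  rd: (w>>22)&0x7=0x6 → R6
  rs: (w>>19)&0x7=0x1 → R1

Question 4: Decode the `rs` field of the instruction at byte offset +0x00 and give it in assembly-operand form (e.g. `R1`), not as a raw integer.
@+00  big-endian(1c 68 00 00) = 0x1c680000
  top 7b → 0xe → ld [RR]
  [24:22] rd=1 = R1
  [21:19] rs=5 = R5

R5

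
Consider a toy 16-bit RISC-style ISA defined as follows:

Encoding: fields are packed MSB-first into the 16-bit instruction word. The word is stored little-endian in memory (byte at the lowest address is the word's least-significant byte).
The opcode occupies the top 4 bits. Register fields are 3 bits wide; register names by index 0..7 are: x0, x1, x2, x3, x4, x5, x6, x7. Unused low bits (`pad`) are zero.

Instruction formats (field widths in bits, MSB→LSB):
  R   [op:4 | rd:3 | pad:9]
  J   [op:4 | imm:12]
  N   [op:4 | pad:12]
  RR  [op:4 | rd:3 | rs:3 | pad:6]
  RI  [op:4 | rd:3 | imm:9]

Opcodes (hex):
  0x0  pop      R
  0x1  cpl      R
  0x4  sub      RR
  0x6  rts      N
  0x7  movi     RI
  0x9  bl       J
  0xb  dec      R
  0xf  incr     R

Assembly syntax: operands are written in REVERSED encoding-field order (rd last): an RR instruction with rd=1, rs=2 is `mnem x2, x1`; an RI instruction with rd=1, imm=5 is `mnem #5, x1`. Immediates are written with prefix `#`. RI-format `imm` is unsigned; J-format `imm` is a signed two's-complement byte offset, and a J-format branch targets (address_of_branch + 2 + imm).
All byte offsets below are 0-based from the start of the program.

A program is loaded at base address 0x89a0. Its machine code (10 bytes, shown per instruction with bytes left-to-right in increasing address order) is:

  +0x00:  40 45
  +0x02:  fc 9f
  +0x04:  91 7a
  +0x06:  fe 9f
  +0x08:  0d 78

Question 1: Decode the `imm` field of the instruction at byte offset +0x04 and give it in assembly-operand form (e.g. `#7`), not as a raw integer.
@+04  little-endian(91 7a) = 0x7a91
  top 4b → 0x7 → movi [RI]
  rd@[11:9]=0x5 ⇒ x5
  imm@[8:0]=0x91 ⇒ #145

#145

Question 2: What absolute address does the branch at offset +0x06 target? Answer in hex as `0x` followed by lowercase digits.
off 0x06: read fe 9f as little → 0x9ffe
  op=0x9ffe>>12=0x9 ⇒ bl (J)
  imm@[11:0]=0xffe (s12→-2) ⇒ #-2
  target = base 0x89a0 + off 0x06 + 2 + imm -2 = 0x89a6

0x89a6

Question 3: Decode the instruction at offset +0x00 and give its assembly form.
+0x00: 40 45 ⇒ word 0x4540 (little)
  op=0x4540>>12=0x4 ⇒ sub (RR)
  rd: (w>>9)&0x7=0x2 → x2
  rs: (w>>6)&0x7=0x5 → x5

sub x5, x2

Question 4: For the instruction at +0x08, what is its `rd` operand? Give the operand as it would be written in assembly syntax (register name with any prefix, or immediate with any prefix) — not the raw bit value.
x4

@+08  little-endian(0d 78) = 0x780d
  opcode bits[15:12]=0x7: movi/RI
  rd@[11:9]=0x4 ⇒ x4
  imm@[8:0]=0xd ⇒ #13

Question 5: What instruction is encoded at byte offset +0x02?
@+02  little-endian(fc 9f) = 0x9ffc
  opcode bits[15:12]=0x9: bl/J
  [11:0] imm=4092 (s12→-4) = #-4

bl #-4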